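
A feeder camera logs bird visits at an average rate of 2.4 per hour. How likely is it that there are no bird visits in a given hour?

With mean μ = 2.4 per hour,
P(N = 0) = e^(−μ) μ^0/0! = e^(−2.4) · 2.4^0/1 ≈ 0.0907.

0.0907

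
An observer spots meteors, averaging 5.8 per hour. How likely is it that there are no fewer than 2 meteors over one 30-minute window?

0.7854

Over the interval, μ = 5.8 × 0.5 = 2.9 (a 30-minute window = 0.5 hours).
P(N ≥ 2) = 1 − P(N ≤ 1) = 1 − Σ_{j=0}^{1} e^(−μ) μ^j/j! ≈ 0.7854.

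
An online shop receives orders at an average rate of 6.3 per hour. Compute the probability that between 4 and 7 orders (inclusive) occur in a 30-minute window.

0.3709

Over the interval, μ = 6.3 × 0.5 = 3.15 (a 30-minute window = 0.5 hours).
P(4 ≤ N ≤ 7) = Σ_{j=4}^{7} e^(−3.15) · 3.15^j/j! ≈ 0.3709.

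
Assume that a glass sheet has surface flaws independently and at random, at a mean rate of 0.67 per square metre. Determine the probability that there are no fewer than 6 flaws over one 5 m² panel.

0.1232

Over the interval, μ = 0.67 × 5 = 3.35 (a 5 m² panel = 5 square metres).
P(N ≥ 6) = 1 − P(N ≤ 5) = 1 − Σ_{j=0}^{5} e^(−μ) μ^j/j! ≈ 0.1232.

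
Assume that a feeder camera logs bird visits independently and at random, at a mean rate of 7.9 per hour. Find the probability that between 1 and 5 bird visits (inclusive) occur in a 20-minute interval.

0.8766

Over the interval, μ = 7.9 × 1/3 ≈ 2.63333 (a 20-minute interval = 1/3 hours).
P(1 ≤ N ≤ 5) = Σ_{j=1}^{5} e^(−2.63333) · 2.63333^j/j! ≈ 0.8766.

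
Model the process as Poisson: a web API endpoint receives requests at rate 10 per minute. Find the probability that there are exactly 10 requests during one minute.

0.1251

With mean μ = 10 per minute,
P(N = 10) = e^(−μ) μ^10/10! = e^(−10) · 10^10/3628800 ≈ 0.1251.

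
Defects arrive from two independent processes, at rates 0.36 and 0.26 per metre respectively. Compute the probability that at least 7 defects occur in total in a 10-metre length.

Independent Poisson processes superpose: combined rate λ = 0.36 + 0.26 = 0.62 per metre.
Over the interval, μ = 0.62 × 10 = 6.2 (a 10-metre length = 10 metres).
P(N ≥ 7) = 1 − P(N ≤ 6) ≈ 0.4258.

0.4258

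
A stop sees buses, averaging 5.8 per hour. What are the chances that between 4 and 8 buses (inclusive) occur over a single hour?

With mean μ = 5.8 per hour,
P(4 ≤ N ≤ 8) = Σ_{j=4}^{8} e^(−5.8) · 5.8^j/j! ≈ 0.6972.

0.6972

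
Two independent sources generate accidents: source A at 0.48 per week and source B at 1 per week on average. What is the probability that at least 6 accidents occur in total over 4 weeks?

Independent Poisson processes superpose: combined rate λ = 0.48 + 1 = 1.48 per week.
Over the interval, μ = 1.48 × 4 = 5.92 (4 weeks).
P(N ≥ 6) = 1 − P(N ≤ 5) ≈ 0.5414.

0.5414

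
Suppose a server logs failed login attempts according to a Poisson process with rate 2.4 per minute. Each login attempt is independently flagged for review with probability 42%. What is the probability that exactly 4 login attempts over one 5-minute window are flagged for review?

0.1740

Thinning: the login attempts that are flagged for review themselves form a Poisson process with rate 0.42 × 2.4 = 1.008 per minute.
Over the interval, μ = 1.008 × 5 = 5.04 (a 5-minute window = 5 minutes).
P(N = 4) = e^(−5.04) · 5.04^4/4! ≈ 0.1740.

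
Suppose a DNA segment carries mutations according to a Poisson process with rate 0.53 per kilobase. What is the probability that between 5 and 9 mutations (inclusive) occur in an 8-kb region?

Over the interval, μ = 0.53 × 8 = 4.24 (an 8-kb region = 8 kilobases).
P(5 ≤ N ≤ 9) = Σ_{j=5}^{9} e^(−4.24) · 4.24^j/j! ≈ 0.4061.

0.4061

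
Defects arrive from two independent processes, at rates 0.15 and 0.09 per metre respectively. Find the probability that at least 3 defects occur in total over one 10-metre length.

Independent Poisson processes superpose: combined rate λ = 0.15 + 0.09 = 0.24 per metre.
Over the interval, μ = 0.24 × 10 = 2.4 (a 10-metre length = 10 metres).
P(N ≥ 3) = 1 − P(N ≤ 2) ≈ 0.4303.

0.4303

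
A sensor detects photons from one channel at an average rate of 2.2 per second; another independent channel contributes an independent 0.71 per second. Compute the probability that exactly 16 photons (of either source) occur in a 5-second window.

0.0925

Independent Poisson processes superpose: combined rate λ = 2.2 + 0.71 = 2.91 per second.
Over the interval, μ = 2.91 × 5 = 14.55 (a 5-second window = 5 seconds).
P(N = 16) = e^(−14.55) · 14.55^16/16! ≈ 0.0925.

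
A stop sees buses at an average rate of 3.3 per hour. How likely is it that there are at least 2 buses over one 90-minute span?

Over the interval, μ = 3.3 × 1.5 = 4.95 (a 90-minute span = 1.5 hours).
P(N ≥ 2) = 1 − P(N ≤ 1) = 1 − Σ_{j=0}^{1} e^(−μ) μ^j/j! ≈ 0.9579.

0.9579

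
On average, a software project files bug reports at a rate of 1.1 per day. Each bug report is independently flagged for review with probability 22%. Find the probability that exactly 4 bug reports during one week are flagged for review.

Thinning: the bug reports that are flagged for review themselves form a Poisson process with rate 0.22 × 1.1 = 0.242 per day.
Over the interval, μ = 0.242 × 7 = 1.694 (a week = 7 days).
P(N = 4) = e^(−1.694) · 1.694^4/4! ≈ 0.0631.

0.0631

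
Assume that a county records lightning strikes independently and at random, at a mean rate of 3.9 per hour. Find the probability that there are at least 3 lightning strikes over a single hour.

With mean μ = 3.9 per hour,
P(N ≥ 3) = 1 − P(N ≤ 2) = 1 − Σ_{j=0}^{2} e^(−μ) μ^j/j! ≈ 0.7469.

0.7469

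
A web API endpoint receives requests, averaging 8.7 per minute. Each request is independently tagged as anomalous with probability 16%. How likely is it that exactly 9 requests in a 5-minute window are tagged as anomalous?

Thinning: the requests that are tagged as anomalous themselves form a Poisson process with rate 0.16 × 8.7 = 1.392 per minute.
Over the interval, μ = 1.392 × 5 = 6.96 (a 5-minute window = 5 minutes).
P(N = 9) = e^(−6.96) · 6.96^9/9! ≈ 0.1002.

0.1002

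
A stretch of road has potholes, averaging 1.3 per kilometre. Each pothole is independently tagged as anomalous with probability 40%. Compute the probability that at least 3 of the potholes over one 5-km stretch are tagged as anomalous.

0.4816

Thinning: the potholes that are tagged as anomalous themselves form a Poisson process with rate 0.4 × 1.3 = 0.52 per kilometre.
Over the interval, μ = 0.52 × 5 = 2.6 (a 5-km stretch = 5 kilometres).
P(N ≥ 3) = 1 − P(N ≤ 2) ≈ 0.4816.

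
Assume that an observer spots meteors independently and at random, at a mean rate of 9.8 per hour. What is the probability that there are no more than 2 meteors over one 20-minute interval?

Over the interval, μ = 9.8 × 1/3 ≈ 3.26667 (a 20-minute interval = 1/3 hours).
P(N ≤ 2) = Σ_{j=0}^{2} e^(−μ) μ^j/j! ≈ 0.3662.

0.3662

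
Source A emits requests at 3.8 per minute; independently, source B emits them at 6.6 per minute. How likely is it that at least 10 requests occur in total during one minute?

0.5910

Independent Poisson processes superpose: combined rate λ = 3.8 + 6.6 = 10.4 per minute.
So μ = 10.4.
P(N ≥ 10) = 1 − P(N ≤ 9) ≈ 0.5910.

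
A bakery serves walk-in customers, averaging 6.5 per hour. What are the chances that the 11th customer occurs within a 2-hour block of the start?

0.7483

Over the interval, μ = 6.5 × 2 = 13 (a 2-hour block = 2 hours).
The 11th arrival falls in the interval iff at least 11 events occur there: P(S_11 ≤ t) = P(N ≥ 11) = 1 − P(N ≤ 10) ≈ 0.7483.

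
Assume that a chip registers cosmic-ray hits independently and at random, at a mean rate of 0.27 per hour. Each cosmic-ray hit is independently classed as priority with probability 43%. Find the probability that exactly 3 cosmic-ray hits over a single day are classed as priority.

0.2223

Thinning: the cosmic-ray hits that are classed as priority themselves form a Poisson process with rate 0.43 × 0.27 = 0.1161 per hour.
Over the interval, μ = 0.1161 × 24 = 2.7864 (a day = 24 hours).
P(N = 3) = e^(−2.7864) · 2.7864^3/3! ≈ 0.2223.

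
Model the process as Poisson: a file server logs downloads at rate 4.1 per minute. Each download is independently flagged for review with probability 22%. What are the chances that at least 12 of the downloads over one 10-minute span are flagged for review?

Thinning: the downloads that are flagged for review themselves form a Poisson process with rate 0.22 × 4.1 = 0.902 per minute.
Over the interval, μ = 0.902 × 10 = 9.02 (a 10-minute span = 10 minutes).
P(N ≥ 12) = 1 − P(N ≤ 11) ≈ 0.1989.

0.1989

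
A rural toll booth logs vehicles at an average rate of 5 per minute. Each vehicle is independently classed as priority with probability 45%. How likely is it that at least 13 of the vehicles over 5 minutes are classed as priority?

Thinning: the vehicles that are classed as priority themselves form a Poisson process with rate 0.45 × 5 = 2.25 per minute.
Over the interval, μ = 2.25 × 5 = 11.25 (5 minutes).
P(N ≥ 13) = 1 − P(N ≤ 12) ≈ 0.3389.

0.3389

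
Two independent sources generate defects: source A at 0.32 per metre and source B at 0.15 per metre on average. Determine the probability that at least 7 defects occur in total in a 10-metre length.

Independent Poisson processes superpose: combined rate λ = 0.32 + 0.15 = 0.47 per metre.
Over the interval, μ = 0.47 × 10 = 4.7 (a 10-metre length = 10 metres).
P(N ≥ 7) = 1 − P(N ≤ 6) ≈ 0.1954.

0.1954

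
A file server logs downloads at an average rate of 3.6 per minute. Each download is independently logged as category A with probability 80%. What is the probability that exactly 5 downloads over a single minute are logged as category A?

0.0927

Thinning: the downloads that are logged as category A themselves form a Poisson process with rate 0.8 × 3.6 = 2.88 per minute.
So μ = 2.88.
P(N = 5) = e^(−2.88) · 2.88^5/5! ≈ 0.0927.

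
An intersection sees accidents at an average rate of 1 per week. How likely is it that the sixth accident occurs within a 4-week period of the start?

Over the interval, μ = 1 × 4 = 4 (a 4-week period = 4 weeks).
The sixth arrival falls in the interval iff at least 6 events occur there: P(S_6 ≤ t) = P(N ≥ 6) = 1 − P(N ≤ 5) ≈ 0.2149.

0.2149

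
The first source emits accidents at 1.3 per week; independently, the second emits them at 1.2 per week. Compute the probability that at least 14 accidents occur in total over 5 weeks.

0.3722

Independent Poisson processes superpose: combined rate λ = 1.3 + 1.2 = 2.5 per week.
Over the interval, μ = 2.5 × 5 = 12.5 (5 weeks).
P(N ≥ 14) = 1 − P(N ≤ 13) ≈ 0.3722.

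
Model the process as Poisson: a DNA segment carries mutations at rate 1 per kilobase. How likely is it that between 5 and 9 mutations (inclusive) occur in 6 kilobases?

Over the interval, μ = 1 × 6 = 6 (6 kilobases).
P(5 ≤ N ≤ 9) = Σ_{j=5}^{9} e^(−6) · 6^j/j! ≈ 0.6310.

0.6310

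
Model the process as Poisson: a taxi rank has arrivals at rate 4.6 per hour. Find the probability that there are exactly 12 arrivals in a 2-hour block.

0.0776

Over the interval, μ = 4.6 × 2 = 9.2 (a 2-hour block = 2 hours).
P(N = 12) = e^(−μ) μ^12/12! = e^(−9.2) · 9.2^12/479001600 ≈ 0.0776.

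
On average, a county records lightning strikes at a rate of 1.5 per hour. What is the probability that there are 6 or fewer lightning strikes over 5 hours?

0.3782

Over the interval, μ = 1.5 × 5 = 7.5 (5 hours).
P(N ≤ 6) = Σ_{j=0}^{6} e^(−μ) μ^j/j! ≈ 0.3782.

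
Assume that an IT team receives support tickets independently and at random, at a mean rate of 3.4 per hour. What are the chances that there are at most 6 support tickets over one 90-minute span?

Over the interval, μ = 3.4 × 1.5 = 5.1 (a 90-minute span = 1.5 hours).
P(N ≤ 6) = Σ_{j=0}^{6} e^(−μ) μ^j/j! ≈ 0.7474.

0.7474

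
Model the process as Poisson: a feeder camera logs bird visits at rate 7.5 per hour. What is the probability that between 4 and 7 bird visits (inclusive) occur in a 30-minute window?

Over the interval, μ = 7.5 × 0.5 = 3.75 (a 30-minute window = 0.5 hours).
P(4 ≤ N ≤ 7) = Σ_{j=4}^{7} e^(−3.75) · 3.75^j/j! ≈ 0.4786.

0.4786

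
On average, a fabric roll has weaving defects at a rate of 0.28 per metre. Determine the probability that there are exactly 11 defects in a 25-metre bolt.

0.0452

Over the interval, μ = 0.28 × 25 = 7 (a 25-metre bolt = 25 metres).
P(N = 11) = e^(−μ) μ^11/11! = e^(−7) · 7^11/39916800 ≈ 0.0452.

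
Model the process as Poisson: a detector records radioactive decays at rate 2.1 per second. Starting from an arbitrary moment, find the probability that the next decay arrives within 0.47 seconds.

Inter-arrival times are exponential with rate λ = 2.1 per second.
P(T ≤ 0.47) = 1 − e^(−λt) = 1 − e^(−2.1 × 0.47) = 1 − e^(−0.987) ≈ 0.6273.

0.6273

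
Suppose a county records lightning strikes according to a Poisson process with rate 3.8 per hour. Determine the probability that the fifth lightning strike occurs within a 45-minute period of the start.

Over the interval, μ = 3.8 × 0.75 = 2.85 (a 45-minute period = 0.75 hours).
The fifth arrival falls in the interval iff at least 5 events occur there: P(S_5 ≤ t) = P(N ≥ 5) = 1 − P(N ≤ 4) ≈ 0.1602.

0.1602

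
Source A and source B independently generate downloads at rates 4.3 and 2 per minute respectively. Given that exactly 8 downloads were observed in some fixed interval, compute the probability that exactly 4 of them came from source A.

Given the total, each event is independently from source A with probability p = λ_A/(λ_A+λ_B) = 4.3/6.3 ≈ 0.6825.
So K ~ Binomial(8, 4.3/6.3): P(K = 4) = C(8,4) · (4.3/6.3)^4 · (2/6.3)^4 ≈ 0.1543.

0.1543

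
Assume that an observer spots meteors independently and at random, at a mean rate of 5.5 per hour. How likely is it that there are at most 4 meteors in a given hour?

0.3575

With mean μ = 5.5 per hour,
P(N ≤ 4) = Σ_{j=0}^{4} e^(−μ) μ^j/j! ≈ 0.3575.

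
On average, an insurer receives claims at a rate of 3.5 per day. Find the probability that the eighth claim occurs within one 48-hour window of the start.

0.4013

Over the interval, μ = 3.5 × 2 = 7 (a 48-hour window = 2 days).
The eighth arrival falls in the interval iff at least 8 events occur there: P(S_8 ≤ t) = P(N ≥ 8) = 1 − P(N ≤ 7) ≈ 0.4013.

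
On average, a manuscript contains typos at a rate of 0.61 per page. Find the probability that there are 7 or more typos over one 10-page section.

Over the interval, μ = 0.61 × 10 = 6.1 (a 10-page section = 10 pages).
P(N ≥ 7) = 1 − P(N ≤ 6) = 1 − Σ_{j=0}^{6} e^(−μ) μ^j/j! ≈ 0.4098.

0.4098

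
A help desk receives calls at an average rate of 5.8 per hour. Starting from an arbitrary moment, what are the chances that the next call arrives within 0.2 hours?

0.6865

Inter-arrival times are exponential with rate λ = 5.8 per hour.
P(T ≤ 0.2) = 1 − e^(−λt) = 1 − e^(−5.8 × 0.2) = 1 − e^(−1.16) ≈ 0.6865.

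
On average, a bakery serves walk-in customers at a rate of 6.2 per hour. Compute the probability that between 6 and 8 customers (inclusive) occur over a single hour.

0.4118

With mean μ = 6.2 per hour,
P(6 ≤ N ≤ 8) = Σ_{j=6}^{8} e^(−6.2) · 6.2^j/j! ≈ 0.4118.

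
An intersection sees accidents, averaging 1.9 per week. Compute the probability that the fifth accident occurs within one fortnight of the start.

Over the interval, μ = 1.9 × 2 = 3.8 (a fortnight = 2 weeks).
The fifth arrival falls in the interval iff at least 5 events occur there: P(S_5 ≤ t) = P(N ≥ 5) = 1 − P(N ≤ 4) ≈ 0.3322.

0.3322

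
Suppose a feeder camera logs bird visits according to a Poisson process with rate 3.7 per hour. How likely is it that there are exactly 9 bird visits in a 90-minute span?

0.0535

Over the interval, μ = 3.7 × 1.5 = 5.55 (a 90-minute span = 1.5 hours).
P(N = 9) = e^(−μ) μ^9/9! = e^(−5.55) · 5.55^9/362880 ≈ 0.0535.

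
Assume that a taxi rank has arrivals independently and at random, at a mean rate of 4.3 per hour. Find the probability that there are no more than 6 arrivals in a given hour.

With mean μ = 4.3 per hour,
P(N ≤ 6) = Σ_{j=0}^{6} e^(−μ) μ^j/j! ≈ 0.8558.

0.8558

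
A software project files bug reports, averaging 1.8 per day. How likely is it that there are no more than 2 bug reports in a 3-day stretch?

Over the interval, μ = 1.8 × 3 = 5.4 (a 3-day stretch = 3 days).
P(N ≤ 2) = Σ_{j=0}^{2} e^(−μ) μ^j/j! ≈ 0.0948.

0.0948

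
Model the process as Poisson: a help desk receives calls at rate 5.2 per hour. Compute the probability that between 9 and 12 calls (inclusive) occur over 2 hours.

0.4626

Over the interval, μ = 5.2 × 2 = 10.4 (2 hours).
P(9 ≤ N ≤ 12) = Σ_{j=9}^{12} e^(−10.4) · 10.4^j/j! ≈ 0.4626.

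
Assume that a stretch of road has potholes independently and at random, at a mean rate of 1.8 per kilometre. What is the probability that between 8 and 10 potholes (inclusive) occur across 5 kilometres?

Over the interval, μ = 1.8 × 5 = 9 (5 kilometres).
P(8 ≤ N ≤ 10) = Σ_{j=8}^{10} e^(−9) · 9^j/j! ≈ 0.3821.

0.3821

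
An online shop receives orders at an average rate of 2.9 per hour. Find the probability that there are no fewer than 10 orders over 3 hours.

0.3731

Over the interval, μ = 2.9 × 3 = 8.7 (3 hours).
P(N ≥ 10) = 1 − P(N ≤ 9) = 1 − Σ_{j=0}^{9} e^(−μ) μ^j/j! ≈ 0.3731.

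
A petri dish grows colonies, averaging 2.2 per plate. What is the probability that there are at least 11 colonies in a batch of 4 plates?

0.2706

Over the interval, μ = 2.2 × 4 = 8.8 (a batch of 4 plates = 4 plates).
P(N ≥ 11) = 1 − P(N ≤ 10) = 1 − Σ_{j=0}^{10} e^(−μ) μ^j/j! ≈ 0.2706.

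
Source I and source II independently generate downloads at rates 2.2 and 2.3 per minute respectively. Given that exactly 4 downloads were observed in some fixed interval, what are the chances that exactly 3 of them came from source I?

0.2389

Given the total, each event is independently from source I with probability p = λ_I/(λ_I+λ_II) = 2.2/4.5 ≈ 0.4889.
So K ~ Binomial(4, 2.2/4.5): P(K = 3) = C(4,3) · (2.2/4.5)^3 · (2.3/4.5)^1 ≈ 0.2389.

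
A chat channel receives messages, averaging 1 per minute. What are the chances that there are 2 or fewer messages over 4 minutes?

0.2381

Over the interval, μ = 1 × 4 = 4 (4 minutes).
P(N ≤ 2) = Σ_{j=0}^{2} e^(−μ) μ^j/j! ≈ 0.2381.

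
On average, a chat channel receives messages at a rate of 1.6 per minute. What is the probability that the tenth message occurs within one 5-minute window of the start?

0.2834

Over the interval, μ = 1.6 × 5 = 8 (a 5-minute window = 5 minutes).
The tenth arrival falls in the interval iff at least 10 events occur there: P(S_10 ≤ t) = P(N ≥ 10) = 1 − P(N ≤ 9) ≈ 0.2834.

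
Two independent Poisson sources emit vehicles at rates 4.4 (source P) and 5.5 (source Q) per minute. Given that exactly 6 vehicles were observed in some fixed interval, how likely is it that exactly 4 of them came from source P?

0.1806

Given the total, each event is independently from source P with probability p = λ_P/(λ_P+λ_Q) = 4.4/9.9 ≈ 0.4444.
So K ~ Binomial(6, 4.4/9.9): P(K = 4) = C(6,4) · (4.4/9.9)^4 · (5.5/9.9)^2 ≈ 0.1806.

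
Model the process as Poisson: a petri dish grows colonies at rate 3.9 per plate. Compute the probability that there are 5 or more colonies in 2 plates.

Over the interval, μ = 3.9 × 2 = 7.8 (2 plates).
P(N ≥ 5) = 1 − P(N ≤ 4) = 1 − Σ_{j=0}^{4} e^(−μ) μ^j/j! ≈ 0.8883.

0.8883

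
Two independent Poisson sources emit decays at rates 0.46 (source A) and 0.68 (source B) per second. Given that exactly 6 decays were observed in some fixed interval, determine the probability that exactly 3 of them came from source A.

Given the total, each event is independently from source A with probability p = λ_A/(λ_A+λ_B) = 0.46/1.14 ≈ 0.4035.
So K ~ Binomial(6, 0.46/1.14): P(K = 3) = C(6,3) · (0.46/1.14)^3 · (0.68/1.14)^3 ≈ 0.2789.

0.2789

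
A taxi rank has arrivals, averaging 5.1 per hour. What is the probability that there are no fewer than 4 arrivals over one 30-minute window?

0.2532

Over the interval, μ = 5.1 × 0.5 = 2.55 (a 30-minute window = 0.5 hours).
P(N ≥ 4) = 1 − P(N ≤ 3) = 1 − Σ_{j=0}^{3} e^(−μ) μ^j/j! ≈ 0.2532.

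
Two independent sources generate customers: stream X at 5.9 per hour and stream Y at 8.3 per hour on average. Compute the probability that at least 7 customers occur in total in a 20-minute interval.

Independent Poisson processes superpose: combined rate λ = 5.9 + 8.3 = 14.2 per hour.
Over the interval, μ = 14.2 × 1/3 ≈ 4.73333 (a 20-minute interval = 1/3 hours).
P(N ≥ 7) = 1 − P(N ≤ 6) ≈ 0.2000.

0.2000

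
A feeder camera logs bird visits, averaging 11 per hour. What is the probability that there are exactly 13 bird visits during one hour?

With mean μ = 11 per hour,
P(N = 13) = e^(−μ) μ^13/13! = e^(−11) · 11^13/6227020800 ≈ 0.0926.

0.0926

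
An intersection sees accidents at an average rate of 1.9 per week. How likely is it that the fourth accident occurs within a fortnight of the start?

0.5265

Over the interval, μ = 1.9 × 2 = 3.8 (a fortnight = 2 weeks).
The fourth arrival falls in the interval iff at least 4 events occur there: P(S_4 ≤ t) = P(N ≥ 4) = 1 − P(N ≤ 3) ≈ 0.5265.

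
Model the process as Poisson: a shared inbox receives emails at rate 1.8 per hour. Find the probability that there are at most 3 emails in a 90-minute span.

0.7141

Over the interval, μ = 1.8 × 1.5 = 2.7 (a 90-minute span = 1.5 hours).
P(N ≤ 3) = Σ_{j=0}^{3} e^(−μ) μ^j/j! ≈ 0.7141.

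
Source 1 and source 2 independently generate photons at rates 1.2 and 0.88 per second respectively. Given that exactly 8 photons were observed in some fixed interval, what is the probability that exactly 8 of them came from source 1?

0.0123

Given the total, each event is independently from source 1 with probability p = λ_1/(λ_1+λ_2) = 1.2/2.08 ≈ 0.5769.
So K ~ Binomial(8, 1.2/2.08): P(K = 8) = C(8,8) · (1.2/2.08)^8 · (0.88/2.08)^0 ≈ 0.0123.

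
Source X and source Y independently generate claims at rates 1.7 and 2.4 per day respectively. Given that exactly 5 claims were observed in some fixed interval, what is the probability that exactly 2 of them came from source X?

Given the total, each event is independently from source X with probability p = λ_X/(λ_X+λ_Y) = 1.7/4.1 ≈ 0.4146.
So K ~ Binomial(5, 1.7/4.1): P(K = 2) = C(5,2) · (1.7/4.1)^2 · (2.4/4.1)^3 ≈ 0.3448.

0.3448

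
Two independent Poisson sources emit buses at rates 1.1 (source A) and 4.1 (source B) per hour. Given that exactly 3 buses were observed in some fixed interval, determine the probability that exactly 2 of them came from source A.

0.1058

Given the total, each event is independently from source A with probability p = λ_A/(λ_A+λ_B) = 1.1/5.2 ≈ 0.2115.
So K ~ Binomial(3, 1.1/5.2): P(K = 2) = C(3,2) · (1.1/5.2)^2 · (4.1/5.2)^1 ≈ 0.1058.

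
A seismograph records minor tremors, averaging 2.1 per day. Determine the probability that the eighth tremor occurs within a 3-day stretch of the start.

0.2983

Over the interval, μ = 2.1 × 3 = 6.3 (a 3-day stretch = 3 days).
The eighth arrival falls in the interval iff at least 8 events occur there: P(S_8 ≤ t) = P(N ≥ 8) = 1 − P(N ≤ 7) ≈ 0.2983.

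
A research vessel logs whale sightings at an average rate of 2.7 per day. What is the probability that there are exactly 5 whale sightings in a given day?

0.0804

With mean μ = 2.7 per day,
P(N = 5) = e^(−μ) μ^5/5! = e^(−2.7) · 2.7^5/120 ≈ 0.0804.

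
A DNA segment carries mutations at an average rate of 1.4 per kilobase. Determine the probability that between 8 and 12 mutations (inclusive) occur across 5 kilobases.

0.3743

Over the interval, μ = 1.4 × 5 = 7 (5 kilobases).
P(8 ≤ N ≤ 12) = Σ_{j=8}^{12} e^(−7) · 7^j/j! ≈ 0.3743.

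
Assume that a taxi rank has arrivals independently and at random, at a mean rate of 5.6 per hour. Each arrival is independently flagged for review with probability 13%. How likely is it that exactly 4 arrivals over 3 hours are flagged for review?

Thinning: the arrivals that are flagged for review themselves form a Poisson process with rate 0.13 × 5.6 = 0.728 per hour.
Over the interval, μ = 0.728 × 3 = 2.184 (3 hours).
P(N = 4) = e^(−2.184) · 2.184^4/4! ≈ 0.1067.

0.1067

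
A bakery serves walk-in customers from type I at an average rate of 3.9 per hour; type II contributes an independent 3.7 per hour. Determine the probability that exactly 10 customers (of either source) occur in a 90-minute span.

0.1144

Independent Poisson processes superpose: combined rate λ = 3.9 + 3.7 = 7.6 per hour.
Over the interval, μ = 7.6 × 1.5 = 11.4 (a 90-minute span = 1.5 hours).
P(N = 10) = e^(−11.4) · 11.4^10/10! ≈ 0.1144.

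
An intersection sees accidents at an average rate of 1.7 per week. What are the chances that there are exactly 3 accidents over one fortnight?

0.2186

Over the interval, μ = 1.7 × 2 = 3.4 (a fortnight = 2 weeks).
P(N = 3) = e^(−μ) μ^3/3! = e^(−3.4) · 3.4^3/6 ≈ 0.2186.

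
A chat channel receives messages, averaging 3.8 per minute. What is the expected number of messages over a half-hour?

E[N] = λt = 3.8 × 30 = 114 (a half-hour = 30 minutes).

114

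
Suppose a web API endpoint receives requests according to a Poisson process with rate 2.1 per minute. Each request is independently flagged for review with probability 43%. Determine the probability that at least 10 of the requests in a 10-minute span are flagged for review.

0.4165

Thinning: the requests that are flagged for review themselves form a Poisson process with rate 0.43 × 2.1 = 0.903 per minute.
Over the interval, μ = 0.903 × 10 = 9.03 (a 10-minute span = 10 minutes).
P(N ≥ 10) = 1 − P(N ≤ 9) ≈ 0.4165.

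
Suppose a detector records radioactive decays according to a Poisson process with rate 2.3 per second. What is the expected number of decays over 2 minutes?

E[N] = λt = 2.3 × 120 = 276 (2 minutes = 120 seconds).

276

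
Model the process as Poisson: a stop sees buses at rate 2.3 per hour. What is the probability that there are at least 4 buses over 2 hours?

0.6743

Over the interval, μ = 2.3 × 2 = 4.6 (2 hours).
P(N ≥ 4) = 1 − P(N ≤ 3) = 1 − Σ_{j=0}^{3} e^(−μ) μ^j/j! ≈ 0.6743.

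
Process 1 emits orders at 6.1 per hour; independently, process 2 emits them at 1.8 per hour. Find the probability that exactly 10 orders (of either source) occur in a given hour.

0.0967

Independent Poisson processes superpose: combined rate λ = 6.1 + 1.8 = 7.9 per hour.
So μ = 7.9.
P(N = 10) = e^(−7.9) · 7.9^10/10! ≈ 0.0967.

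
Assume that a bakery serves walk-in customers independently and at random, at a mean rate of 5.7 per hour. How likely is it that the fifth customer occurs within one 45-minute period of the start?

0.4247

Over the interval, μ = 5.7 × 0.75 = 4.275 (a 45-minute period = 0.75 hours).
The fifth arrival falls in the interval iff at least 5 events occur there: P(S_5 ≤ t) = P(N ≥ 5) = 1 − P(N ≤ 4) ≈ 0.4247.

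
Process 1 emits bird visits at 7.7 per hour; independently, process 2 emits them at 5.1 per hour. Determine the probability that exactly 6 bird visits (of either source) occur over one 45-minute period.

Independent Poisson processes superpose: combined rate λ = 7.7 + 5.1 = 12.8 per hour.
Over the interval, μ = 12.8 × 0.75 = 9.6 (a 45-minute period = 0.75 hours).
P(N = 6) = e^(−9.6) · 9.6^6/6! ≈ 0.0736.

0.0736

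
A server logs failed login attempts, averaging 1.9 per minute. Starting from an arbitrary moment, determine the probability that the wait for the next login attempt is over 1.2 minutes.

The wait for the next event is exponential with rate λ = 1.9 per minute.
P(T > 1.2) = e^(−λt) = e^(−1.9 × 1.2) = e^(−2.28) ≈ 0.1023.

0.1023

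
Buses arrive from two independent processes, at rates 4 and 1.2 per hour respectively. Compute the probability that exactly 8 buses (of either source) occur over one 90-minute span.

Independent Poisson processes superpose: combined rate λ = 4 + 1.2 = 5.2 per hour.
Over the interval, μ = 5.2 × 1.5 = 7.8 (a 90-minute span = 1.5 hours).
P(N = 8) = e^(−7.8) · 7.8^8/8! ≈ 0.1392.

0.1392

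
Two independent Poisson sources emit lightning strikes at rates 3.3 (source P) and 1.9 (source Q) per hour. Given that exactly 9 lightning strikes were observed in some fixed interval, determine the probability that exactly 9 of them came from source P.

Given the total, each event is independently from source P with probability p = λ_P/(λ_P+λ_Q) = 3.3/5.2 ≈ 0.6346.
So K ~ Binomial(9, 3.3/5.2): P(K = 9) = C(9,9) · (3.3/5.2)^9 · (1.9/5.2)^0 ≈ 0.0167.

0.0167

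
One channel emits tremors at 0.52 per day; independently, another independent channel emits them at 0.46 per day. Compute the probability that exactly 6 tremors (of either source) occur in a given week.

Independent Poisson processes superpose: combined rate λ = 0.52 + 0.46 = 0.98 per day.
Over the interval, μ = 0.98 × 7 = 6.86 (a week = 7 days).
P(N = 6) = e^(−6.86) · 6.86^6/6! ≈ 0.1518.

0.1518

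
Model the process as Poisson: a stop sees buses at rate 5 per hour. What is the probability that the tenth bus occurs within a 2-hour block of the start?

0.5421

Over the interval, μ = 5 × 2 = 10 (a 2-hour block = 2 hours).
The tenth arrival falls in the interval iff at least 10 events occur there: P(S_10 ≤ t) = P(N ≥ 10) = 1 − P(N ≤ 9) ≈ 0.5421.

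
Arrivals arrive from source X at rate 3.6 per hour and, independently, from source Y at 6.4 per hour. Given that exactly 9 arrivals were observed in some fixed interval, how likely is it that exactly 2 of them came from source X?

Given the total, each event is independently from source X with probability p = λ_X/(λ_X+λ_Y) = 3.6/10 = 0.3600.
So K ~ Binomial(9, 3.6/10): P(K = 2) = C(9,2) · (3.6/10)^2 · (6.4/10)^7 ≈ 0.2052.

0.2052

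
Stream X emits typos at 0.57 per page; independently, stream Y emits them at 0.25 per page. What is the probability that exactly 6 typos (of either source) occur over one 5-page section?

0.1093

Independent Poisson processes superpose: combined rate λ = 0.57 + 0.25 = 0.82 per page.
Over the interval, μ = 0.82 × 5 = 4.1 (a 5-page section = 5 pages).
P(N = 6) = e^(−4.1) · 4.1^6/6! ≈ 0.1093.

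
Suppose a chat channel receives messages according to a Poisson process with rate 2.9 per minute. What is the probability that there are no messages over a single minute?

0.0550

With mean μ = 2.9 per minute,
P(N = 0) = e^(−μ) μ^0/0! = e^(−2.9) · 2.9^0/1 ≈ 0.0550.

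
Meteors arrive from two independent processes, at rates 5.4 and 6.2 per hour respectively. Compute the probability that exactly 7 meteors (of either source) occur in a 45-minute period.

Independent Poisson processes superpose: combined rate λ = 5.4 + 6.2 = 11.6 per hour.
Over the interval, μ = 11.6 × 0.75 = 8.7 (a 45-minute period = 0.75 hours).
P(N = 7) = e^(−8.7) · 8.7^7/7! ≈ 0.1247.

0.1247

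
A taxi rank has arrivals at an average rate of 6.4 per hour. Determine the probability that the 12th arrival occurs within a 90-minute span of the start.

0.2588

Over the interval, μ = 6.4 × 1.5 = 9.6 (a 90-minute span = 1.5 hours).
The 12th arrival falls in the interval iff at least 12 events occur there: P(S_12 ≤ t) = P(N ≥ 12) = 1 − P(N ≤ 11) ≈ 0.2588.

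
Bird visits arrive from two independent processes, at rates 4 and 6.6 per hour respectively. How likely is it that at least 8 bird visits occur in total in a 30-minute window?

0.1665

Independent Poisson processes superpose: combined rate λ = 4 + 6.6 = 10.6 per hour.
Over the interval, μ = 10.6 × 0.5 = 5.3 (a 30-minute window = 0.5 hours).
P(N ≥ 8) = 1 − P(N ≤ 7) ≈ 0.1665.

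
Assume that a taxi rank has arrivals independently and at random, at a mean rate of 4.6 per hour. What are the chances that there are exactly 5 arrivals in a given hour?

0.1725

With mean μ = 4.6 per hour,
P(N = 5) = e^(−μ) μ^5/5! = e^(−4.6) · 4.6^5/120 ≈ 0.1725.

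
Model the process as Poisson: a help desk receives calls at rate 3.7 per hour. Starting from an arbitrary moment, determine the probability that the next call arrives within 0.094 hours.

0.2938

Inter-arrival times are exponential with rate λ = 3.7 per hour.
P(T ≤ 0.094) = 1 − e^(−λt) = 1 − e^(−3.7 × 0.094) = 1 − e^(−0.3478) ≈ 0.2938.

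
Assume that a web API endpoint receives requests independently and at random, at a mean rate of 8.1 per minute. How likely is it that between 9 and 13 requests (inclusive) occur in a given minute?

0.3842

With mean μ = 8.1 per minute,
P(9 ≤ N ≤ 13) = Σ_{j=9}^{13} e^(−8.1) · 8.1^j/j! ≈ 0.3842.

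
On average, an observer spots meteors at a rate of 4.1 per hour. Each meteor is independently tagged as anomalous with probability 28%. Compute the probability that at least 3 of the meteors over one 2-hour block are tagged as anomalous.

0.4029

Thinning: the meteors that are tagged as anomalous themselves form a Poisson process with rate 0.28 × 4.1 = 1.148 per hour.
Over the interval, μ = 1.148 × 2 = 2.296 (a 2-hour block = 2 hours).
P(N ≥ 3) = 1 − P(N ≤ 2) ≈ 0.4029.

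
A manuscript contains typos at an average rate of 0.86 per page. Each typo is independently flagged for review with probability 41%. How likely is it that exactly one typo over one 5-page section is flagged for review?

Thinning: the typos that are flagged for review themselves form a Poisson process with rate 0.41 × 0.86 = 0.3526 per page.
Over the interval, μ = 0.3526 × 5 = 1.763 (a 5-page section = 5 pages).
P(N = 1) = e^(−1.763) · 1.763^1/1! ≈ 0.3024.

0.3024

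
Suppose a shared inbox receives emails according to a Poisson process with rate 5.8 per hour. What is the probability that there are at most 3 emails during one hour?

0.1700

With mean μ = 5.8 per hour,
P(N ≤ 3) = Σ_{j=0}^{3} e^(−μ) μ^j/j! ≈ 0.1700.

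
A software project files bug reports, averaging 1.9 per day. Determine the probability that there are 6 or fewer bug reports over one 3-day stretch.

0.6544

Over the interval, μ = 1.9 × 3 = 5.7 (a 3-day stretch = 3 days).
P(N ≤ 6) = Σ_{j=0}^{6} e^(−μ) μ^j/j! ≈ 0.6544.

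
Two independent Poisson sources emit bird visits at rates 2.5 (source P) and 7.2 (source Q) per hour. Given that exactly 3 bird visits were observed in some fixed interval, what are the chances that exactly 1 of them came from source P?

0.4260

Given the total, each event is independently from source P with probability p = λ_P/(λ_P+λ_Q) = 2.5/9.7 ≈ 0.2577.
So K ~ Binomial(3, 2.5/9.7): P(K = 1) = C(3,1) · (2.5/9.7)^1 · (7.2/9.7)^2 ≈ 0.4260.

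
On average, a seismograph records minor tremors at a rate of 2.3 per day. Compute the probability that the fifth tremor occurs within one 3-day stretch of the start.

0.8177

Over the interval, μ = 2.3 × 3 = 6.9 (a 3-day stretch = 3 days).
The fifth arrival falls in the interval iff at least 5 events occur there: P(S_5 ≤ t) = P(N ≥ 5) = 1 − P(N ≤ 4) ≈ 0.8177.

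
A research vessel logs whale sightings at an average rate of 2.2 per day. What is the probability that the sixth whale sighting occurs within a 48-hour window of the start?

0.2801

Over the interval, μ = 2.2 × 2 = 4.4 (a 48-hour window = 2 days).
The sixth arrival falls in the interval iff at least 6 events occur there: P(S_6 ≤ t) = P(N ≥ 6) = 1 − P(N ≤ 5) ≈ 0.2801.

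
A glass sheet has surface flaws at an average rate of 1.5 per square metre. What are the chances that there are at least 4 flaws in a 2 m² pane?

0.3528

Over the interval, μ = 1.5 × 2 = 3 (a 2 m² pane = 2 square metres).
P(N ≥ 4) = 1 − P(N ≤ 3) = 1 − Σ_{j=0}^{3} e^(−μ) μ^j/j! ≈ 0.3528.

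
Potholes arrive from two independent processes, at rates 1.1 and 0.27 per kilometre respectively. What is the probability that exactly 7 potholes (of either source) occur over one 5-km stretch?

Independent Poisson processes superpose: combined rate λ = 1.1 + 0.27 = 1.37 per kilometre.
Over the interval, μ = 1.37 × 5 = 6.85 (a 5-km stretch = 5 kilometres).
P(N = 7) = e^(−6.85) · 6.85^7/7! ≈ 0.1488.

0.1488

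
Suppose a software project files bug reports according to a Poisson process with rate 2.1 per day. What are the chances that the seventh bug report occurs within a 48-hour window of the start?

Over the interval, μ = 2.1 × 2 = 4.2 (a 48-hour window = 2 days).
The seventh arrival falls in the interval iff at least 7 events occur there: P(S_7 ≤ t) = P(N ≥ 7) = 1 − P(N ≤ 6) ≈ 0.1325.

0.1325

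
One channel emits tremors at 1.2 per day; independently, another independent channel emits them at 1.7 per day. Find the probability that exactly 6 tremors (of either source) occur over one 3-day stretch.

Independent Poisson processes superpose: combined rate λ = 1.2 + 1.7 = 2.9 per day.
Over the interval, μ = 2.9 × 3 = 8.7 (a 3-day stretch = 3 days).
P(N = 6) = e^(−8.7) · 8.7^6/6! ≈ 0.1003.

0.1003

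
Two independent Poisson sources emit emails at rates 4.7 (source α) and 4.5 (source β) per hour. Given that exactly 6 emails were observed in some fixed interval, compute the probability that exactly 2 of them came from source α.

Given the total, each event is independently from source α with probability p = λ_α/(λ_α+λ_β) = 4.7/9.2 ≈ 0.5109.
So K ~ Binomial(6, 4.7/9.2): P(K = 2) = C(6,2) · (4.7/9.2)^2 · (4.5/9.2)^4 ≈ 0.2241.

0.2241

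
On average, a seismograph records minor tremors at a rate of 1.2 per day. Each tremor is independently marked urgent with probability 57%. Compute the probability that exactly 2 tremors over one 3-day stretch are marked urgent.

Thinning: the tremors that are marked urgent themselves form a Poisson process with rate 0.57 × 1.2 = 0.684 per day.
Over the interval, μ = 0.684 × 3 = 2.052 (a 3-day stretch = 3 days).
P(N = 2) = e^(−2.052) · 2.052^2/2! ≈ 0.2705.

0.2705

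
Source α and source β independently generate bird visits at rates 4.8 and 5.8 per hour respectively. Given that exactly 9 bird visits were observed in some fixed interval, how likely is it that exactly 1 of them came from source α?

0.0327

Given the total, each event is independently from source α with probability p = λ_α/(λ_α+λ_β) = 4.8/10.6 ≈ 0.4528.
So K ~ Binomial(9, 4.8/10.6): P(K = 1) = C(9,1) · (4.8/10.6)^1 · (5.8/10.6)^8 ≈ 0.0327.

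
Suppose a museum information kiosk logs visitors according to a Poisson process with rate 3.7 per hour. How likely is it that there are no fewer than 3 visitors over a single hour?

With mean μ = 3.7 per hour,
P(N ≥ 3) = 1 − P(N ≤ 2) = 1 − Σ_{j=0}^{2} e^(−μ) μ^j/j! ≈ 0.7146.

0.7146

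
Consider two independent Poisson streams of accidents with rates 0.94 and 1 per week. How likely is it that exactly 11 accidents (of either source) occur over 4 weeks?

Independent Poisson processes superpose: combined rate λ = 0.94 + 1 = 1.94 per week.
Over the interval, μ = 1.94 × 4 = 7.76 (4 weeks).
P(N = 11) = e^(−7.76) · 7.76^11/11! ≈ 0.0656.

0.0656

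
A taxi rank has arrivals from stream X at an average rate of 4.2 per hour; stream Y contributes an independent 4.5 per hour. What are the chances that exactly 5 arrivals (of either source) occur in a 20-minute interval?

0.0940

Independent Poisson processes superpose: combined rate λ = 4.2 + 4.5 = 8.7 per hour.
Over the interval, μ = 8.7 × 1/3 = 2.9 (a 20-minute interval = 1/3 hours).
P(N = 5) = e^(−2.9) · 2.9^5/5! ≈ 0.0940.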